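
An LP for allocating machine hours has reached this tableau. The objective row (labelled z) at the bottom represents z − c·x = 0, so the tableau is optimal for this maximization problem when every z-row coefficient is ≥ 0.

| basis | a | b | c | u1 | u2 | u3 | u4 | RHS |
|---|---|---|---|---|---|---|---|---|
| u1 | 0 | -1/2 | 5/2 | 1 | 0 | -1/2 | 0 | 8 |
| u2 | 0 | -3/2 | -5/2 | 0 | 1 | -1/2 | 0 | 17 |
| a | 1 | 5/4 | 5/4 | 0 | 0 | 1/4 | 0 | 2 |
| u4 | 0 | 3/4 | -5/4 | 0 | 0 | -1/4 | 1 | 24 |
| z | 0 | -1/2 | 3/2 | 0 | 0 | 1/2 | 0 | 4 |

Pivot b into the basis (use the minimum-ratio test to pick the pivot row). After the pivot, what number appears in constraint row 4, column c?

Ratio test on column b — row 1: entry -1/2 ≤ 0; row 2: entry -3/2 ≤ 0; row 3: 2/(5/4) = 8/5; row 4: 24/(3/4) = 32. Minimum is 8/5 at row 3 (a leaves); pivot element 5/4.
Divide row 3 by 5/4; eliminate column b from the other rows.
Row 4 update in column c: -5/4 − (3/4)·1 = -2.

-2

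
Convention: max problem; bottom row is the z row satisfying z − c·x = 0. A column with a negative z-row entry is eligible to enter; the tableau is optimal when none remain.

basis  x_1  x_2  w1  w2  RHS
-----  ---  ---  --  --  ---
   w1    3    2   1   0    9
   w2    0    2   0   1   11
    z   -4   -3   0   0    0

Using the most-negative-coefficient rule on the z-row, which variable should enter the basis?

x_1

Negative z-row entries: x_1: -4, x_2: -3.
The most negative is -4 in column x_1, so x_1 enters.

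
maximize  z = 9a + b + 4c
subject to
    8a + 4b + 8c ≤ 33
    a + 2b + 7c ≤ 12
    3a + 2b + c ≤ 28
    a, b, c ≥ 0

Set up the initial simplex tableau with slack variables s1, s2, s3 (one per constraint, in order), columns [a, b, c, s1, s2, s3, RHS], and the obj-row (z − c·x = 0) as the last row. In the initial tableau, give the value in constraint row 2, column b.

2

Constraint 2 has coefficient 2 on b.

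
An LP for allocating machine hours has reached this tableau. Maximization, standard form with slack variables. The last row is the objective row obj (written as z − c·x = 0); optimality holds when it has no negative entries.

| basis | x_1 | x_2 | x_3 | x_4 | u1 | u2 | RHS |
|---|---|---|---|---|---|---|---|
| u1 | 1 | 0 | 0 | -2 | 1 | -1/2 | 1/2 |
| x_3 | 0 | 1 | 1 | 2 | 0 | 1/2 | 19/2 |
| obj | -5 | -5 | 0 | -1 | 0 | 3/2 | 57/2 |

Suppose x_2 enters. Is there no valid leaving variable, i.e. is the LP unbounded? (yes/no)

no

Column x_2 has positive entries in row(s) 2, so the ratio test bounds it — not unbounded.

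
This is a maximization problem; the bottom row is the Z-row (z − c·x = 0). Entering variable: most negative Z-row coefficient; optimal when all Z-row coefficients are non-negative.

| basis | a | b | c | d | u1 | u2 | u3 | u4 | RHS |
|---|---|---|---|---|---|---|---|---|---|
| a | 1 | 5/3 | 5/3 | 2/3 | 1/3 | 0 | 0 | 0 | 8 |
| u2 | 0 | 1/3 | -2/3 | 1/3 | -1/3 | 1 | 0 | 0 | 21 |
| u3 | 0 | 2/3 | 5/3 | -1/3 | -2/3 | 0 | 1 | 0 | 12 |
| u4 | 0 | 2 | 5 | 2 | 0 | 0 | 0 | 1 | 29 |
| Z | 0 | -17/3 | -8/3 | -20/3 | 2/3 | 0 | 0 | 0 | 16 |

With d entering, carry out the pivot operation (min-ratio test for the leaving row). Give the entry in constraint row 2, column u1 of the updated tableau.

-1/2

Ratio test on column d — row 1: 8/(2/3) = 12; row 2: 21/(1/3) = 63; row 3: entry -1/3 ≤ 0; row 4: 29/2 = 29/2. Minimum is 12 at row 1 (a leaves); pivot element 2/3.
Divide row 1 by 2/3; eliminate column d from the other rows.
Row 2 update in column u1: -1/3 − (1/3)·(1/2) = -1/2.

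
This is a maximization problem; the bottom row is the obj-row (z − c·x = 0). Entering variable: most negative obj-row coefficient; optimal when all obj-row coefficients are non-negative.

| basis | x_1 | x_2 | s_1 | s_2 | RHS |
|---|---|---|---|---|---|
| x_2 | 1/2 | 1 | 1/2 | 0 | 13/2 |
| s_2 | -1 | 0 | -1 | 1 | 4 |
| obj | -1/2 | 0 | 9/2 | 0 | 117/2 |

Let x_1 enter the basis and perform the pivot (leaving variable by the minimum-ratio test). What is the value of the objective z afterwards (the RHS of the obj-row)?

Ratio test on column x_1 — row 1: (13/2)/(1/2) = 13; row 2: entry -1 ≤ 0. Minimum is 13 at row 1 (x_2 leaves); pivot element 1/2.
Pivot on row 1; the obj-row RHS becomes 117/2 − (-1/2)·13 = 65.

65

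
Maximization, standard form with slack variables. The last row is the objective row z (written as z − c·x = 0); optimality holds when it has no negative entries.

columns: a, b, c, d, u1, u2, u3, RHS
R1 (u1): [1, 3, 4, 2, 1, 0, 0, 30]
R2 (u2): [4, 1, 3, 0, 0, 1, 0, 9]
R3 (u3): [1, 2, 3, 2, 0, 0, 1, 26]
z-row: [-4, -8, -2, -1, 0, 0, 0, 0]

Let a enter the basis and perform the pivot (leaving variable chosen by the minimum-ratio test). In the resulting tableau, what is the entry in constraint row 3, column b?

7/4

Ratio test on column a — row 1: 30/1 = 30; row 2: 9/4 = 9/4; row 3: 26/1 = 26. Minimum is 9/4 at row 2 (u2 leaves); pivot element 4.
Divide row 2 by 4; eliminate column a from the other rows.
Row 3 update in column b: 2 − 1·(1/4) = 7/4.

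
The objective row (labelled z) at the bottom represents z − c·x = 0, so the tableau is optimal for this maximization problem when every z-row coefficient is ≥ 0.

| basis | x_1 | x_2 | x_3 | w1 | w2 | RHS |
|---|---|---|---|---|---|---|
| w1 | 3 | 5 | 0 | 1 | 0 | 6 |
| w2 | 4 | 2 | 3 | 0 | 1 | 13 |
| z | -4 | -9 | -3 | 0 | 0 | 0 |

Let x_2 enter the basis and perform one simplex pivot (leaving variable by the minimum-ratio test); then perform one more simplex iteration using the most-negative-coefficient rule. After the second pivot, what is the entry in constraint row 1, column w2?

0

Ratio test on column x_2 — row 1: 6/5 = 6/5; row 2: 13/2 = 13/2. Minimum is 6/5 at row 1 (w1 leaves); pivot element 5.
Divide row 1 by 5; eliminate column x_2 from the other rows.
Second iteration: most negative z-row entry is -3 in column x_3, so x_3 enters.
Ratio test on column x_3 — row 1: entry 0 ≤ 0; row 2: (53/5)/3 = 53/15. Minimum is 53/15 at row 2 (w2 leaves); pivot element 3.
Divide row 2 by 3; eliminate column x_3 from the other rows.
After both pivots, the entry at constraint row 1, column w2 is 0.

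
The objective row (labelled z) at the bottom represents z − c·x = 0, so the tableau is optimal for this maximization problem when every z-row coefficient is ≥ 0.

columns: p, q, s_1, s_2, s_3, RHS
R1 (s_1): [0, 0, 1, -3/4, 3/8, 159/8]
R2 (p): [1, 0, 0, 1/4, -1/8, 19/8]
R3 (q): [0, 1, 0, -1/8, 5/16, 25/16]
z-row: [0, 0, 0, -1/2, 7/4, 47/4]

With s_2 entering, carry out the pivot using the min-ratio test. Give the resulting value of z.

33/2

Ratio test on column s_2 — row 1: entry -3/4 ≤ 0; row 2: (19/8)/(1/4) = 19/2; row 3: entry -1/8 ≤ 0. Minimum is 19/2 at row 2 (p leaves); pivot element 1/4.
Pivot on row 2; the z-row RHS becomes 47/4 − (-1/2)·(19/2) = 33/2.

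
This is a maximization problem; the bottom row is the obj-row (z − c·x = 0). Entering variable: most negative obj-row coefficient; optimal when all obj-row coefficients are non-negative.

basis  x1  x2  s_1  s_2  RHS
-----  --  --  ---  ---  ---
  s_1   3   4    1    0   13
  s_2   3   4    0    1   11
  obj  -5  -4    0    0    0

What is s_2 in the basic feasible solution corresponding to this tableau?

s_2 is basic (row 2); its value is the RHS of that row, 11.

11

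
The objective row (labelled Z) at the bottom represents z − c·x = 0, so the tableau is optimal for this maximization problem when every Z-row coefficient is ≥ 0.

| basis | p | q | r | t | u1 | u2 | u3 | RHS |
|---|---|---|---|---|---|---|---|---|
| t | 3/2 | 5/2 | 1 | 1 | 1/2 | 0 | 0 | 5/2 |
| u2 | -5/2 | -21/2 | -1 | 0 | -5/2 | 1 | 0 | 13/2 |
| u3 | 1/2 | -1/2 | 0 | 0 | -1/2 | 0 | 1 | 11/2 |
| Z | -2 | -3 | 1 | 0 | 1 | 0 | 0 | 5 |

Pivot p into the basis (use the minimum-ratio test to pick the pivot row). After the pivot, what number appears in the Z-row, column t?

4/3

Ratio test on column p — row 1: (5/2)/(3/2) = 5/3; row 2: entry -5/2 ≤ 0; row 3: (11/2)/(1/2) = 11. Minimum is 5/3 at row 1 (t leaves); pivot element 3/2.
Divide row 1 by 3/2; eliminate column p from the other rows.
Z-row update in column t: 0 − (-2)·(2/3) = 4/3.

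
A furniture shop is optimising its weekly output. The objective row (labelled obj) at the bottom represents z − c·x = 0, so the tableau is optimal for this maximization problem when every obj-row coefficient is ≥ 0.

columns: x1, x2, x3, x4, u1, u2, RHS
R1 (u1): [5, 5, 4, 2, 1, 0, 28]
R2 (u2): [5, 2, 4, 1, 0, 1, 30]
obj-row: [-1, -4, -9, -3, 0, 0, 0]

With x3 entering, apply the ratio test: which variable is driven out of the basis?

Column x3 entries and ratios — u1: 28/4 = 7; u2: 30/4 = 15/2.
Smallest ratio is 7 in the row of u1, so u1 leaves.

u1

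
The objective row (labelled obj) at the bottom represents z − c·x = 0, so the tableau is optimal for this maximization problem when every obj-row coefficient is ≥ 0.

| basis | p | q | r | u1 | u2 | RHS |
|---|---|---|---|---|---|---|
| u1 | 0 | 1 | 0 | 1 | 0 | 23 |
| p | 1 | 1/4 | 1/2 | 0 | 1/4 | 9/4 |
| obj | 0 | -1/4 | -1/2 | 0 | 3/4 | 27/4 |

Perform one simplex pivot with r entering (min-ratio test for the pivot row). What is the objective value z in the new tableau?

Ratio test on column r — row 1: entry 0 ≤ 0; row 2: (9/4)/(1/2) = 9/2. Minimum is 9/2 at row 2 (p leaves); pivot element 1/2.
Pivot on row 2; the obj-row RHS becomes 27/4 − (-1/2)·(9/2) = 9.

9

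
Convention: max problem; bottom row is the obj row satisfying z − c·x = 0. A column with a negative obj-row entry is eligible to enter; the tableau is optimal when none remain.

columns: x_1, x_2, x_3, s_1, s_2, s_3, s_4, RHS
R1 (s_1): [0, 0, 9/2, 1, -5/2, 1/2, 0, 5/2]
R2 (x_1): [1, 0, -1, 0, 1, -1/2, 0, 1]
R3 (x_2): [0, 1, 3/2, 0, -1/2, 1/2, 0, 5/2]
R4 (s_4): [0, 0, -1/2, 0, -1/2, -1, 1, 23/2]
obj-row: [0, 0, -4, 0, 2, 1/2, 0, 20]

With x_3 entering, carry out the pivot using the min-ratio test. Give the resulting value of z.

200/9

Ratio test on column x_3 — row 1: (5/2)/(9/2) = 5/9; row 2: entry -1 ≤ 0; row 3: (5/2)/(3/2) = 5/3; row 4: entry -1/2 ≤ 0. Minimum is 5/9 at row 1 (s_1 leaves); pivot element 9/2.
Pivot on row 1; the obj-row RHS becomes 20 − (-4)·(5/9) = 200/9.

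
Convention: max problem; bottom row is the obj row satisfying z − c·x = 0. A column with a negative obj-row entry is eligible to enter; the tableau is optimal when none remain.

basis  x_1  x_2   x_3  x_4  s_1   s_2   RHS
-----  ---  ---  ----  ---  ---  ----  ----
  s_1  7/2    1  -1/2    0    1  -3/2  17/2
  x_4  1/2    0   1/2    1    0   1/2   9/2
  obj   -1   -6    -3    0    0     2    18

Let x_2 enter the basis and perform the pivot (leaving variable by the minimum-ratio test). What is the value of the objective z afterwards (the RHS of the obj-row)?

69

Ratio test on column x_2 — row 1: (17/2)/1 = 17/2; row 2: entry 0 ≤ 0. Minimum is 17/2 at row 1 (s_1 leaves); pivot element 1.
Pivot on row 1; the obj-row RHS becomes 18 − (-6)·(17/2) = 69.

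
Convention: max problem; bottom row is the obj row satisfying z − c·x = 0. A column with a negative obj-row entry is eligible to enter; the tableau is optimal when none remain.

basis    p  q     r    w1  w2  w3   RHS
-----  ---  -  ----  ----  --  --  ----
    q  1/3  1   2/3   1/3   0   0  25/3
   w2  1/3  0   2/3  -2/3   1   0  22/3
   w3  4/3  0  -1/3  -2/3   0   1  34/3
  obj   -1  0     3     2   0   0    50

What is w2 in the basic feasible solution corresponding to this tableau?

w2 is basic (row 2); its value is the RHS of that row, 22/3.

22/3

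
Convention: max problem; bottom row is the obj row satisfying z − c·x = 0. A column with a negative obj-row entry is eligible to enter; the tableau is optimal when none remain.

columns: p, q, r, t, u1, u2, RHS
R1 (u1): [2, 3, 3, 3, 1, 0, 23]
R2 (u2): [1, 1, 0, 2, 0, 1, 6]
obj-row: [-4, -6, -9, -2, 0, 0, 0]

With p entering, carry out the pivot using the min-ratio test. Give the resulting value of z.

24

Ratio test on column p — row 1: 23/2 = 23/2; row 2: 6/1 = 6. Minimum is 6 at row 2 (u2 leaves); pivot element 1.
Pivot on row 2; the obj-row RHS becomes 0 − (-4)·6 = 24.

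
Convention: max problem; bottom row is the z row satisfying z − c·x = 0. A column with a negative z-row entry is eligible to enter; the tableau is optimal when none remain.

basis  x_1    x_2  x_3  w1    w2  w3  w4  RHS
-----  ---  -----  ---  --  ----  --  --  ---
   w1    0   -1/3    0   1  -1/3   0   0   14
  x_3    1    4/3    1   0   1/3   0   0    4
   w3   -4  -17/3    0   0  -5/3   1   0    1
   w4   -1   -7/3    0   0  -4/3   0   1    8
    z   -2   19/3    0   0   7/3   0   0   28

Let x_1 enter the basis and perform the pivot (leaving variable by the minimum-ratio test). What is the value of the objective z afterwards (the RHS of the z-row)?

36

Ratio test on column x_1 — row 1: entry 0 ≤ 0; row 2: 4/1 = 4; row 3: entry -4 ≤ 0; row 4: entry -1 ≤ 0. Minimum is 4 at row 2 (x_3 leaves); pivot element 1.
Pivot on row 2; the z-row RHS becomes 28 − (-2)·4 = 36.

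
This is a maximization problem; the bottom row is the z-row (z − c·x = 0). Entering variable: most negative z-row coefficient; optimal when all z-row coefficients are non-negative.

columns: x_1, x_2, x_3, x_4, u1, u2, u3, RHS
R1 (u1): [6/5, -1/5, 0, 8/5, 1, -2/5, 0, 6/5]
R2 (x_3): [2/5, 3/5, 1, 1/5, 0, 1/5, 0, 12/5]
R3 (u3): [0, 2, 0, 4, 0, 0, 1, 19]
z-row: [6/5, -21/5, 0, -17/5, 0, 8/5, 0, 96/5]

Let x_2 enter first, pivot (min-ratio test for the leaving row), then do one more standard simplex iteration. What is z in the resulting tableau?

Ratio test on column x_2 — row 1: entry -1/5 ≤ 0; row 2: (12/5)/(3/5) = 4; row 3: 19/2 = 19/2. Minimum is 4 at row 2 (x_3 leaves); pivot element 3/5.
Pivot on row 2; the z-row RHS becomes 96/5 − (-21/5)·4 = 36.
Next entering variable (most negative z-row entry -2): x_4.
Ratio test on column x_4 — row 1: 2/(5/3) = 6/5; row 2: 4/(1/3) = 12; row 3: 11/(10/3) = 33/10. Minimum is 6/5 at row 1 (u1 leaves); pivot element 5/3.
After the second pivot the z-row RHS is 36 − (-2)·(6/5) = 192/5.

192/5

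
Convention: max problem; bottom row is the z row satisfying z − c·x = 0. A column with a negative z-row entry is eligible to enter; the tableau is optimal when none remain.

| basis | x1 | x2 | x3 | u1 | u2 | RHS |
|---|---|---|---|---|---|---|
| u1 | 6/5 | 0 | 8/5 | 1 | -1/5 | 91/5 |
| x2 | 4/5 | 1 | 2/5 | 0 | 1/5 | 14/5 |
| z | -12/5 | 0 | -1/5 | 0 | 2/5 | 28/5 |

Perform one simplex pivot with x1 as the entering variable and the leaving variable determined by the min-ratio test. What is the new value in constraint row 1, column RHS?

14

Ratio test on column x1 — row 1: (91/5)/(6/5) = 91/6; row 2: (14/5)/(4/5) = 7/2. Minimum is 7/2 at row 2 (x2 leaves); pivot element 4/5.
Divide row 2 by 4/5; eliminate column x1 from the other rows.
Row 1 update in column RHS: 91/5 − (6/5)·(7/2) = 14.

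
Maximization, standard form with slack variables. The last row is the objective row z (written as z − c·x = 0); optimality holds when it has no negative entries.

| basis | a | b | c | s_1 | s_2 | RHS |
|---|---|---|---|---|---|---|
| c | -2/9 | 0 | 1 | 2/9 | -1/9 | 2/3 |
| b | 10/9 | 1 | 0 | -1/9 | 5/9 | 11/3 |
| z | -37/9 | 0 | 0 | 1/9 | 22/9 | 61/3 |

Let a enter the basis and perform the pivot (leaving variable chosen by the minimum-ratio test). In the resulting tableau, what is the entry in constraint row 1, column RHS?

7/5

Ratio test on column a — row 1: entry -2/9 ≤ 0; row 2: (11/3)/(10/9) = 33/10. Minimum is 33/10 at row 2 (b leaves); pivot element 10/9.
Divide row 2 by 10/9; eliminate column a from the other rows.
Row 1 update in column RHS: 2/3 − (-2/9)·(33/10) = 7/5.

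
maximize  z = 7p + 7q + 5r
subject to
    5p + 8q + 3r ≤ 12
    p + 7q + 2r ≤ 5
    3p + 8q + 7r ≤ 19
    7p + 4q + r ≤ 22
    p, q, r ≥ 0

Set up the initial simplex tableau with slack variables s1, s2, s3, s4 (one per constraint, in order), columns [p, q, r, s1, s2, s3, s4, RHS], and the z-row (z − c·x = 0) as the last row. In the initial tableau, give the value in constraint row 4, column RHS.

22

The RHS of constraint 4 is b_4 = 22.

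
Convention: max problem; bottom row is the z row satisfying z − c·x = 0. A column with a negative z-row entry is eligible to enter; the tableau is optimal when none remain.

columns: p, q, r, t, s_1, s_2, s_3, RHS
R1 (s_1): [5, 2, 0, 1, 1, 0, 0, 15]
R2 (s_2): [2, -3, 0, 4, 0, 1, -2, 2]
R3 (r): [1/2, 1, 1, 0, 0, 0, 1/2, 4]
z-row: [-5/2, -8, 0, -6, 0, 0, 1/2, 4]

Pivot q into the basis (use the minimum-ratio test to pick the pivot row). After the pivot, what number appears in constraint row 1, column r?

-2

Ratio test on column q — row 1: 15/2 = 15/2; row 2: entry -3 ≤ 0; row 3: 4/1 = 4. Minimum is 4 at row 3 (r leaves); pivot element 1.
Divide row 3 by 1; eliminate column q from the other rows.
Row 1 update in column r: 0 − 2·1 = -2.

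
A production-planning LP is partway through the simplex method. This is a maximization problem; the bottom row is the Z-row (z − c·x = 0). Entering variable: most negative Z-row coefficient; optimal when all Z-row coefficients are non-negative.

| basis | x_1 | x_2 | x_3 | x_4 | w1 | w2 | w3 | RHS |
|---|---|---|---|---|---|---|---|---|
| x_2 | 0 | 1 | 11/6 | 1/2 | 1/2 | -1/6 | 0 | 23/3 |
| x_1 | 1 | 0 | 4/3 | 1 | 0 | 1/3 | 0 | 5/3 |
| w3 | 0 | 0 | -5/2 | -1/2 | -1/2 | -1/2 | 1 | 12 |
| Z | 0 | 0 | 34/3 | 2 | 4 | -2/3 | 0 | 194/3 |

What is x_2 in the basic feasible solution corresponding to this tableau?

23/3

x_2 is basic (row 1); its value is the RHS of that row, 23/3.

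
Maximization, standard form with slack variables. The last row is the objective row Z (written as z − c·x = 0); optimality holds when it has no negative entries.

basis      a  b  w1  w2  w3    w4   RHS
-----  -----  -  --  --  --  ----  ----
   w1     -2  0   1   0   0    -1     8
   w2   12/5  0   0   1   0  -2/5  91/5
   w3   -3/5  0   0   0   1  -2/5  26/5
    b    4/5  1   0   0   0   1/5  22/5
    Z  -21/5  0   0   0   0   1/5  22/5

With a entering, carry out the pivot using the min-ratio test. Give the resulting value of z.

Ratio test on column a — row 1: entry -2 ≤ 0; row 2: (91/5)/(12/5) = 91/12; row 3: entry -3/5 ≤ 0; row 4: (22/5)/(4/5) = 11/2. Minimum is 11/2 at row 4 (b leaves); pivot element 4/5.
Pivot on row 4; the Z-row RHS becomes 22/5 − (-21/5)·(11/2) = 55/2.

55/2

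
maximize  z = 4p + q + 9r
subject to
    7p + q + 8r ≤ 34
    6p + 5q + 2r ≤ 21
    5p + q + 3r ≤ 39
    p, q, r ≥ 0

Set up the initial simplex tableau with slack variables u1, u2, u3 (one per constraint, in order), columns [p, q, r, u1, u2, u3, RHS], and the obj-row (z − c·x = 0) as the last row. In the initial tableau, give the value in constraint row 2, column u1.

Slack u1 belongs to constraint 1; its column is the unit vector e_1, so the entry in row 2 is 0.

0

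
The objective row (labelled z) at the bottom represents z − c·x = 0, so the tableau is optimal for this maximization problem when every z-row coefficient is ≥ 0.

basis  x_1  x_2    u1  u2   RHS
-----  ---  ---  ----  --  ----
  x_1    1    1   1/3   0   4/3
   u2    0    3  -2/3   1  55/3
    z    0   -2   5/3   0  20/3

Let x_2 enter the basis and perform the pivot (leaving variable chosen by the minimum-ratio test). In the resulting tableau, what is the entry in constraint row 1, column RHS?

Ratio test on column x_2 — row 1: (4/3)/1 = 4/3; row 2: (55/3)/3 = 55/9. Minimum is 4/3 at row 1 (x_1 leaves); pivot element 1.
Divide row 1 by 1; eliminate column x_2 from the other rows.
In the new row 1, the RHS entry is the old entry divided by the pivot: (4/3)/1 = 4/3.

4/3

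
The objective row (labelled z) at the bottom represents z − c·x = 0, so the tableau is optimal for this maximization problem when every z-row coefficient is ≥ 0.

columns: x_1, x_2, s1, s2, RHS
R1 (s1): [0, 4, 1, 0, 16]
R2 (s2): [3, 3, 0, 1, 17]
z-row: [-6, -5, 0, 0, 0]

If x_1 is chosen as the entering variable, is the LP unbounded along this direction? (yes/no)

no

Column x_1 has positive entries in row(s) 2, so the ratio test bounds it — not unbounded.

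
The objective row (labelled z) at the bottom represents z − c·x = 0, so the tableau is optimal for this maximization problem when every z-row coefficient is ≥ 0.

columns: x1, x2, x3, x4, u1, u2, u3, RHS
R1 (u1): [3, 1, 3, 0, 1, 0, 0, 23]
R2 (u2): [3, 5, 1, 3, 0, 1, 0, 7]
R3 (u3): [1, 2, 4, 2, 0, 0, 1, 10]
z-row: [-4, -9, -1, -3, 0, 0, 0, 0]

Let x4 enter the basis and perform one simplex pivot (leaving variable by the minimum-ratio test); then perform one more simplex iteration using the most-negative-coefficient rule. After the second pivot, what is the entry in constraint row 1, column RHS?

108/5

Ratio test on column x4 — row 1: entry 0 ≤ 0; row 2: 7/3 = 7/3; row 3: 10/2 = 5. Minimum is 7/3 at row 2 (u2 leaves); pivot element 3.
Divide row 2 by 3; eliminate column x4 from the other rows.
Second iteration: most negative z-row entry is -4 in column x2, so x2 enters.
Ratio test on column x2 — row 1: 23/1 = 23; row 2: (7/3)/(5/3) = 7/5; row 3: entry -4/3 ≤ 0. Minimum is 7/5 at row 2 (x4 leaves); pivot element 5/3.
Divide row 2 by 5/3; eliminate column x2 from the other rows.
After both pivots, the entry at constraint row 1, column RHS is 108/5.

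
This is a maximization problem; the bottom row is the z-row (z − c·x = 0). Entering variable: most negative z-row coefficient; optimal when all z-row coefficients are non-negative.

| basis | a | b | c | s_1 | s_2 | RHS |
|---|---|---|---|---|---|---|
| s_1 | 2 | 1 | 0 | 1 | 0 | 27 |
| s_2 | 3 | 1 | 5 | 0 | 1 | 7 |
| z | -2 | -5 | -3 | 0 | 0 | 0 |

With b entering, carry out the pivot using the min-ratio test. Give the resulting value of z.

35

Ratio test on column b — row 1: 27/1 = 27; row 2: 7/1 = 7. Minimum is 7 at row 2 (s_2 leaves); pivot element 1.
Pivot on row 2; the z-row RHS becomes 0 − (-5)·7 = 35.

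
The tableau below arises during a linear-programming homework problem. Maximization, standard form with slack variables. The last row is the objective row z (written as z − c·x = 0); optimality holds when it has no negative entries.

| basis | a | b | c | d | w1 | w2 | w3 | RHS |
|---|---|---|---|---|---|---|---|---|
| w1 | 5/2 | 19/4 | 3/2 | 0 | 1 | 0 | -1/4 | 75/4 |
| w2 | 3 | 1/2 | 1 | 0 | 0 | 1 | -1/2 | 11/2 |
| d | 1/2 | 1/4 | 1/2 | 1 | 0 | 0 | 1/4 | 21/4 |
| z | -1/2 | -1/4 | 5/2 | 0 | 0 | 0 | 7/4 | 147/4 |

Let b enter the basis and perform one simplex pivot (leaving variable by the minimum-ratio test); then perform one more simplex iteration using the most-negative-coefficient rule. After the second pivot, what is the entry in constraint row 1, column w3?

1/26

Ratio test on column b — row 1: (75/4)/(19/4) = 75/19; row 2: (11/2)/(1/2) = 11; row 3: (21/4)/(1/4) = 21. Minimum is 75/19 at row 1 (w1 leaves); pivot element 19/4.
Divide row 1 by 19/4; eliminate column b from the other rows.
Second iteration: most negative z-row entry is -7/19 in column a, so a enters.
Ratio test on column a — row 1: (75/19)/(10/19) = 15/2; row 2: (67/19)/(52/19) = 67/52; row 3: (81/19)/(7/19) = 81/7. Minimum is 67/52 at row 2 (w2 leaves); pivot element 52/19.
Divide row 2 by 52/19; eliminate column a from the other rows.
After both pivots, the entry at constraint row 1, column w3 is 1/26.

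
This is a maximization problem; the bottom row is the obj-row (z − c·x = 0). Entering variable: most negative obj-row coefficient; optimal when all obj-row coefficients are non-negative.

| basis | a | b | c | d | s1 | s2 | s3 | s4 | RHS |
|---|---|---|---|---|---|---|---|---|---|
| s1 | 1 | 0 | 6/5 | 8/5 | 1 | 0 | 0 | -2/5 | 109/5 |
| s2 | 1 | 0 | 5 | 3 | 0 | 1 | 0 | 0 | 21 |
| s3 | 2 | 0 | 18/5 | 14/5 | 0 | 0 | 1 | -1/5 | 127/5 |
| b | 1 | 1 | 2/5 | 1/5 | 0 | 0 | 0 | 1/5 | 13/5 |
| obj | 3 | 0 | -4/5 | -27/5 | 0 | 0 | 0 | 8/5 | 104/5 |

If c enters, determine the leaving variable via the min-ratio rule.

s2

Column c entries and ratios — s1: (109/5)/(6/5) = 109/6; s2: 21/5 = 21/5; s3: (127/5)/(18/5) = 127/18; b: (13/5)/(2/5) = 13/2.
Smallest ratio is 21/5 in the row of s2, so s2 leaves.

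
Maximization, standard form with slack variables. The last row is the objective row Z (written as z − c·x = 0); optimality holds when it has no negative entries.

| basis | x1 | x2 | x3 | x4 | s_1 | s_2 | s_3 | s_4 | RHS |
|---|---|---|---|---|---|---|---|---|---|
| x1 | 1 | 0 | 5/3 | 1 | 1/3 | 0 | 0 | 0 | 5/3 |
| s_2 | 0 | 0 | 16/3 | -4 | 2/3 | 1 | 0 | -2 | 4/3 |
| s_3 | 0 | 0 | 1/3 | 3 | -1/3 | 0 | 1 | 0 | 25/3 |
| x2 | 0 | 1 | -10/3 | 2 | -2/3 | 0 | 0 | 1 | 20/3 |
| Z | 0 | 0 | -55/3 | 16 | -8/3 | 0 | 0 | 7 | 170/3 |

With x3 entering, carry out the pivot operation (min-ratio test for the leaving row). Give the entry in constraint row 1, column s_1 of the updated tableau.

1/8

Ratio test on column x3 — row 1: (5/3)/(5/3) = 1; row 2: (4/3)/(16/3) = 1/4; row 3: (25/3)/(1/3) = 25; row 4: entry -10/3 ≤ 0. Minimum is 1/4 at row 2 (s_2 leaves); pivot element 16/3.
Divide row 2 by 16/3; eliminate column x3 from the other rows.
Row 1 update in column s_1: 1/3 − (5/3)·(1/8) = 1/8.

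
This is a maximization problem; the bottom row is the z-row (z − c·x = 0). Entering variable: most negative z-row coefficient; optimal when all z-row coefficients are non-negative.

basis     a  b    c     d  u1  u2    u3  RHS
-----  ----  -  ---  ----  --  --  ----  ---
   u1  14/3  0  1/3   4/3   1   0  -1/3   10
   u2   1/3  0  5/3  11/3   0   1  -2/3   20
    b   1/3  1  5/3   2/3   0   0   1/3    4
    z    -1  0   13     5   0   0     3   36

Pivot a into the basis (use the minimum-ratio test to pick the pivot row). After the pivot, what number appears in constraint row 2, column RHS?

135/7

Ratio test on column a — row 1: 10/(14/3) = 15/7; row 2: 20/(1/3) = 60; row 3: 4/(1/3) = 12. Minimum is 15/7 at row 1 (u1 leaves); pivot element 14/3.
Divide row 1 by 14/3; eliminate column a from the other rows.
Row 2 update in column RHS: 20 − (1/3)·(15/7) = 135/7.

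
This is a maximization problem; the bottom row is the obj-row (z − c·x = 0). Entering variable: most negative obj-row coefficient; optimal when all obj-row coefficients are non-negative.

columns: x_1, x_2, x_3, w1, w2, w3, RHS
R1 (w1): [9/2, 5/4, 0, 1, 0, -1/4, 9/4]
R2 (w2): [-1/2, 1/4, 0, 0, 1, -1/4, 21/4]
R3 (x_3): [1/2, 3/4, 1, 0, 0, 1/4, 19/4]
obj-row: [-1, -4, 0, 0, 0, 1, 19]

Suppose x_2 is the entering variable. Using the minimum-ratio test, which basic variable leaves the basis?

w1

Column x_2 entries and ratios — w1: (9/4)/(5/4) = 9/5; w2: (21/4)/(1/4) = 21; x_3: (19/4)/(3/4) = 19/3.
Smallest ratio is 9/5 in the row of w1, so w1 leaves.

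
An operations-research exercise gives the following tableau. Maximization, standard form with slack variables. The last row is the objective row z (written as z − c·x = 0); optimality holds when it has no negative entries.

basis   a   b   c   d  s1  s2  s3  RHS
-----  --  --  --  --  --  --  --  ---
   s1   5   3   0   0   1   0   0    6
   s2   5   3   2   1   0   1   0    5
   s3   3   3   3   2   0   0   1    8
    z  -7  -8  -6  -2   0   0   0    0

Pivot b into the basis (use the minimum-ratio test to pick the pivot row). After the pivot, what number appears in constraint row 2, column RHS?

Ratio test on column b — row 1: 6/3 = 2; row 2: 5/3 = 5/3; row 3: 8/3 = 8/3. Minimum is 5/3 at row 2 (s2 leaves); pivot element 3.
Divide row 2 by 3; eliminate column b from the other rows.
In the new row 2, the RHS entry is the old entry divided by the pivot: 5/3 = 5/3.

5/3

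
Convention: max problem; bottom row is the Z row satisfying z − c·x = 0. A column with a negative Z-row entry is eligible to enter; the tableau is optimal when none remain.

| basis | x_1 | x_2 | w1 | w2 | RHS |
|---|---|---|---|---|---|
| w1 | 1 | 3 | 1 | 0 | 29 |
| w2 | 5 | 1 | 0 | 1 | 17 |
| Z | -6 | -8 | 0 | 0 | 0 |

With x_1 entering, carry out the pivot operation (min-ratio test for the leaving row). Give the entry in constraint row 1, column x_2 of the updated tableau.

14/5

Ratio test on column x_1 — row 1: 29/1 = 29; row 2: 17/5 = 17/5. Minimum is 17/5 at row 2 (w2 leaves); pivot element 5.
Divide row 2 by 5; eliminate column x_1 from the other rows.
Row 1 update in column x_2: 3 − 1·(1/5) = 14/5.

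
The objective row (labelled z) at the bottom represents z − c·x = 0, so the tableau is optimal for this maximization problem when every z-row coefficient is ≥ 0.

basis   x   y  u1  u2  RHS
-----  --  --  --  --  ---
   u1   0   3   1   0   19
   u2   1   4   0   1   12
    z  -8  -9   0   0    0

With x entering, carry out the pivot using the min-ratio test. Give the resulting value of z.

96

Ratio test on column x — row 1: entry 0 ≤ 0; row 2: 12/1 = 12. Minimum is 12 at row 2 (u2 leaves); pivot element 1.
Pivot on row 2; the z-row RHS becomes 0 − (-8)·12 = 96.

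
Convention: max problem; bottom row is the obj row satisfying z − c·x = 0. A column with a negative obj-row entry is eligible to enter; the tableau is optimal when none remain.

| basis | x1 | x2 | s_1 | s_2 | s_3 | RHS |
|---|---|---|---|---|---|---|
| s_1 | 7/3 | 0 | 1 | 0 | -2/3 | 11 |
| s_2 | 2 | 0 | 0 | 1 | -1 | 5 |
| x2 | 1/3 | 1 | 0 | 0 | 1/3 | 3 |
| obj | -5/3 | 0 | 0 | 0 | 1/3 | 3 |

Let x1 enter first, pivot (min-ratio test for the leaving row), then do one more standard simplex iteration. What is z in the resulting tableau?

28/3

Ratio test on column x1 — row 1: 11/(7/3) = 33/7; row 2: 5/2 = 5/2; row 3: 3/(1/3) = 9. Minimum is 5/2 at row 2 (s_2 leaves); pivot element 2.
Pivot on row 2; the obj-row RHS becomes 3 − (-5/3)·(5/2) = 43/6.
Next entering variable (most negative obj-row entry -1/2): s_3.
Ratio test on column s_3 — row 1: (31/6)/(1/2) = 31/3; row 2: entry -1/2 ≤ 0; row 3: (13/6)/(1/2) = 13/3. Minimum is 13/3 at row 3 (x2 leaves); pivot element 1/2.
After the second pivot the obj-row RHS is 43/6 − (-1/2)·(13/3) = 28/3.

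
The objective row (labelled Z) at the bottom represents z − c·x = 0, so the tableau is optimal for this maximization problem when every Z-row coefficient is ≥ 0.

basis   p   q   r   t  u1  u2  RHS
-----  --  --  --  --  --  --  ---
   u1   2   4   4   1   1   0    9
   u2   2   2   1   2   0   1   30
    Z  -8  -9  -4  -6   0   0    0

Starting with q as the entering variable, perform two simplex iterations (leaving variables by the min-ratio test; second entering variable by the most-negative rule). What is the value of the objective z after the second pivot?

Ratio test on column q — row 1: 9/4 = 9/4; row 2: 30/2 = 15. Minimum is 9/4 at row 1 (u1 leaves); pivot element 4.
Pivot on row 1; the Z-row RHS becomes 0 − (-9)·(9/4) = 81/4.
Next entering variable (most negative Z-row entry -15/4): t.
Ratio test on column t — row 1: (9/4)/(1/4) = 9; row 2: (51/2)/(3/2) = 17. Minimum is 9 at row 1 (q leaves); pivot element 1/4.
After the second pivot the Z-row RHS is 81/4 − (-15/4)·9 = 54.

54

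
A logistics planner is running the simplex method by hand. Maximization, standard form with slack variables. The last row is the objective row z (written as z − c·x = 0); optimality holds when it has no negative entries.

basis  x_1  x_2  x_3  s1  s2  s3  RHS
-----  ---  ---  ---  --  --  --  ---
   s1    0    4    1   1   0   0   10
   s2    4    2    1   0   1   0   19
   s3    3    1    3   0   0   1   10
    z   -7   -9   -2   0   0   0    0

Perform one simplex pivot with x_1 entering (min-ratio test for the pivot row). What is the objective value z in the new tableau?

Ratio test on column x_1 — row 1: entry 0 ≤ 0; row 2: 19/4 = 19/4; row 3: 10/3 = 10/3. Minimum is 10/3 at row 3 (s3 leaves); pivot element 3.
Pivot on row 3; the z-row RHS becomes 0 − (-7)·(10/3) = 70/3.

70/3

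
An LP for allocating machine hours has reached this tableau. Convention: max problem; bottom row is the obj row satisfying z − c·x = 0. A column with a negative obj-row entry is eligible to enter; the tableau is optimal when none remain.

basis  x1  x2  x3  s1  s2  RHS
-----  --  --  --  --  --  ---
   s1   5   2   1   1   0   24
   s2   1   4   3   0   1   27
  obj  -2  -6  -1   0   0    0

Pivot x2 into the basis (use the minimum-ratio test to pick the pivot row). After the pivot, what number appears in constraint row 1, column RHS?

Ratio test on column x2 — row 1: 24/2 = 12; row 2: 27/4 = 27/4. Minimum is 27/4 at row 2 (s2 leaves); pivot element 4.
Divide row 2 by 4; eliminate column x2 from the other rows.
Row 1 update in column RHS: 24 − 2·(27/4) = 21/2.

21/2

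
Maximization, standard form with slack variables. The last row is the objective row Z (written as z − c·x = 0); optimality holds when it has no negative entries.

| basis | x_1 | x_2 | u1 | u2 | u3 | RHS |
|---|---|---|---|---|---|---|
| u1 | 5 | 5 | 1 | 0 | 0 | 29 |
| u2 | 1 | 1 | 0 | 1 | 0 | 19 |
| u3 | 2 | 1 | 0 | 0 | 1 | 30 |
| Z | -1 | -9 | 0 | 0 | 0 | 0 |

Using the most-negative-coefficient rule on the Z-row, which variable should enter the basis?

Negative Z-row entries: x_1: -1, x_2: -9.
The most negative is -9 in column x_2, so x_2 enters.

x_2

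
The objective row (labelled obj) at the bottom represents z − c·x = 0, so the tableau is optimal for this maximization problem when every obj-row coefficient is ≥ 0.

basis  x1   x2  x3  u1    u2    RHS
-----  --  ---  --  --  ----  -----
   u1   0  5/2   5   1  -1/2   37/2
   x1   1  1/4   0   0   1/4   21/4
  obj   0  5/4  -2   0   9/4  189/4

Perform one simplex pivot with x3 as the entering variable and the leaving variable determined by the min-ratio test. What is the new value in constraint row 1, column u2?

Ratio test on column x3 — row 1: (37/2)/5 = 37/10; row 2: entry 0 ≤ 0. Minimum is 37/10 at row 1 (u1 leaves); pivot element 5.
Divide row 1 by 5; eliminate column x3 from the other rows.
In the new row 1, the u2 entry is the old entry divided by the pivot: (-1/2)/5 = -1/10.

-1/10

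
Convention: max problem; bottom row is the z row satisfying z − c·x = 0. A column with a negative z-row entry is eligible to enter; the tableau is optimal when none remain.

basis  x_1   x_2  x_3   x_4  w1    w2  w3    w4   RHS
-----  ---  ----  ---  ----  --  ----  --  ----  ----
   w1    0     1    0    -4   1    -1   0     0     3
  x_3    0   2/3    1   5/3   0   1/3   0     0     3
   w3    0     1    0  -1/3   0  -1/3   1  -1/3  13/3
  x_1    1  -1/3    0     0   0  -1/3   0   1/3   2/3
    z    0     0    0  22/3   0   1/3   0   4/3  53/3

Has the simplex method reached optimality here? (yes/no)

Every z-row coefficient is ≥ 0, so the tableau is optimal.

yes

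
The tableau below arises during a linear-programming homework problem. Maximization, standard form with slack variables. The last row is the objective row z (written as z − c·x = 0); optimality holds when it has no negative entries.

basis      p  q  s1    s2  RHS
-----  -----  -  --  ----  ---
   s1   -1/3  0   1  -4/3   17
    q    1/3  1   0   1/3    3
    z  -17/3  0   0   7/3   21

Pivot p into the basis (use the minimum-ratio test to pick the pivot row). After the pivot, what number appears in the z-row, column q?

17

Ratio test on column p — row 1: entry -1/3 ≤ 0; row 2: 3/(1/3) = 9. Minimum is 9 at row 2 (q leaves); pivot element 1/3.
Divide row 2 by 1/3; eliminate column p from the other rows.
z-row update in column q: 0 − (-17/3)·3 = 17.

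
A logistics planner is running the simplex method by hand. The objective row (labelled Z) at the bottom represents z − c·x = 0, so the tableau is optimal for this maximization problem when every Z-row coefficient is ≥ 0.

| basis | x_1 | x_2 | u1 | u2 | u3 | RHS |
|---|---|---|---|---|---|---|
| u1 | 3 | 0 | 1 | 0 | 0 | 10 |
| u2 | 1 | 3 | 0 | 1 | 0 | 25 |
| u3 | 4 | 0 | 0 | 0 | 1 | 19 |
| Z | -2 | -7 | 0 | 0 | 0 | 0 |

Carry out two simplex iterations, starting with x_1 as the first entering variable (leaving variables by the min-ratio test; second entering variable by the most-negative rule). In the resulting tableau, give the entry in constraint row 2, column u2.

Ratio test on column x_1 — row 1: 10/3 = 10/3; row 2: 25/1 = 25; row 3: 19/4 = 19/4. Minimum is 10/3 at row 1 (u1 leaves); pivot element 3.
Divide row 1 by 3; eliminate column x_1 from the other rows.
Second iteration: most negative Z-row entry is -7 in column x_2, so x_2 enters.
Ratio test on column x_2 — row 1: entry 0 ≤ 0; row 2: (65/3)/3 = 65/9; row 3: entry 0 ≤ 0. Minimum is 65/9 at row 2 (u2 leaves); pivot element 3.
Divide row 2 by 3; eliminate column x_2 from the other rows.
After both pivots, the entry at constraint row 2, column u2 is 1/3.

1/3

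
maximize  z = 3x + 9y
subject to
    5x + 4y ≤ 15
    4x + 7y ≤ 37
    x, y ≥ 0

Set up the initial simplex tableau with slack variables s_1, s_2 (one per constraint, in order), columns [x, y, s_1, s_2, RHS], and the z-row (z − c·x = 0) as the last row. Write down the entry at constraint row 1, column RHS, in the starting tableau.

15

The RHS of constraint 1 is b_1 = 15.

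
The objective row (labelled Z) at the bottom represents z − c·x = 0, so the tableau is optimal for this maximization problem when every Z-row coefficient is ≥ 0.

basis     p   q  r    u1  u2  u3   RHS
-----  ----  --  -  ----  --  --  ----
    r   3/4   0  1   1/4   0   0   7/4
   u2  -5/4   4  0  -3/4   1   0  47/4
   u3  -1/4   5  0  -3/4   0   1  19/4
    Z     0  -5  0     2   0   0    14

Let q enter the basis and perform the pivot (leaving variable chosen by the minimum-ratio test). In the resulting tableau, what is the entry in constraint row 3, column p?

Ratio test on column q — row 1: entry 0 ≤ 0; row 2: (47/4)/4 = 47/16; row 3: (19/4)/5 = 19/20. Minimum is 19/20 at row 3 (u3 leaves); pivot element 5.
Divide row 3 by 5; eliminate column q from the other rows.
In the new row 3, the p entry is the old entry divided by the pivot: (-1/4)/5 = -1/20.

-1/20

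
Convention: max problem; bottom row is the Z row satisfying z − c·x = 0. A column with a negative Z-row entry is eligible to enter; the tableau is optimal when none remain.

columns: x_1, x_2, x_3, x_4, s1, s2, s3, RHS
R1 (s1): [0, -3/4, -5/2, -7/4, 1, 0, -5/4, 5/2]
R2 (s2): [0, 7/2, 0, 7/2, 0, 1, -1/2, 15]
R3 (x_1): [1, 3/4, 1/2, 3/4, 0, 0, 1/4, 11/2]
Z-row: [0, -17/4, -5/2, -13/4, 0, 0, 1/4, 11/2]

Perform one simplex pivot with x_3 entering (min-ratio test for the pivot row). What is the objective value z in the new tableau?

Ratio test on column x_3 — row 1: entry -5/2 ≤ 0; row 2: entry 0 ≤ 0; row 3: (11/2)/(1/2) = 11. Minimum is 11 at row 3 (x_1 leaves); pivot element 1/2.
Pivot on row 3; the Z-row RHS becomes 11/2 − (-5/2)·11 = 33.

33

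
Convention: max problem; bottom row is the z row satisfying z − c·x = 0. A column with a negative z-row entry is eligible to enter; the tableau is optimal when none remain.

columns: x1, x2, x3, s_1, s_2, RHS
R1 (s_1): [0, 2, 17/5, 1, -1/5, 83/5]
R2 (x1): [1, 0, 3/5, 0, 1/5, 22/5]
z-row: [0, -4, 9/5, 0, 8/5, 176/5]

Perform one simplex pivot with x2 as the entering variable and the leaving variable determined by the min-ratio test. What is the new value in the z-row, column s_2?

Ratio test on column x2 — row 1: (83/5)/2 = 83/10; row 2: entry 0 ≤ 0. Minimum is 83/10 at row 1 (s_1 leaves); pivot element 2.
Divide row 1 by 2; eliminate column x2 from the other rows.
z-row update in column s_2: 8/5 − (-4)·(-1/10) = 6/5.

6/5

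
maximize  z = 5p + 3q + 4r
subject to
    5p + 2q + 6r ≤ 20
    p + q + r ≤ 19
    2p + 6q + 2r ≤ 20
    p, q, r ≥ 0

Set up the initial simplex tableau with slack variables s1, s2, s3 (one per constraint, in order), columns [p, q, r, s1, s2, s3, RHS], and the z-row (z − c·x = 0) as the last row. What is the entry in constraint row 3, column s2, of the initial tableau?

Slack s2 belongs to constraint 2; its column is the unit vector e_2, so the entry in row 3 is 0.

0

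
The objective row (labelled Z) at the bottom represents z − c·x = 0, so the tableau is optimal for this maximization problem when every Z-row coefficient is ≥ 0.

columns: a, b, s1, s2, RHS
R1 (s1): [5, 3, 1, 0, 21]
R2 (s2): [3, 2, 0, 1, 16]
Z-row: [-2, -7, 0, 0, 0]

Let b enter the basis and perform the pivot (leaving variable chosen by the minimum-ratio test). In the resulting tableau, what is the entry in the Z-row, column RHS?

Ratio test on column b — row 1: 21/3 = 7; row 2: 16/2 = 8. Minimum is 7 at row 1 (s1 leaves); pivot element 3.
Divide row 1 by 3; eliminate column b from the other rows.
Z-row update in column RHS: 0 − (-7)·7 = 49.

49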